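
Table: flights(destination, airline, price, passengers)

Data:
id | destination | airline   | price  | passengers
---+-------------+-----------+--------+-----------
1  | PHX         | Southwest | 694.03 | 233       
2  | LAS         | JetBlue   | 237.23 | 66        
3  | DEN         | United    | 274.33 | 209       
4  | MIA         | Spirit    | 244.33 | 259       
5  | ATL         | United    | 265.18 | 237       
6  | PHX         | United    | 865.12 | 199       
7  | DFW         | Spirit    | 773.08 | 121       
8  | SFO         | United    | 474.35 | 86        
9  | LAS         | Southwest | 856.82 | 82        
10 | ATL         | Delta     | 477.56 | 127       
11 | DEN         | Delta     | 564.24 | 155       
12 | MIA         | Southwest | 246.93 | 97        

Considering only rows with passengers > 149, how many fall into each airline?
SELECT airline, COUNT(*)
FROM flights
WHERE passengers > 149
GROUP BY airline

Note: WHERE filters rows before grouping.

Result:
  Delta: 1
  Southwest: 1
  Spirit: 1
  United: 3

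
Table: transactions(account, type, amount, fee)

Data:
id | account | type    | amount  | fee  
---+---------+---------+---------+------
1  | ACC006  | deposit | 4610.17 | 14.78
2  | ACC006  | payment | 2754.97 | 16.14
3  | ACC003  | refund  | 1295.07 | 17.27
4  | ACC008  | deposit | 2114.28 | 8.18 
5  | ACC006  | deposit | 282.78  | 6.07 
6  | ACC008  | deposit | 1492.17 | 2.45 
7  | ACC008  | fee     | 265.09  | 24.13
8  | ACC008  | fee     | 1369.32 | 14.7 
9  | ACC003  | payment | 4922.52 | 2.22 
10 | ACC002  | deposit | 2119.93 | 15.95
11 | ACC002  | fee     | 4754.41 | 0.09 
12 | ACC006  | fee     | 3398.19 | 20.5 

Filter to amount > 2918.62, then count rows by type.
SELECT type, COUNT(*)
FROM transactions
WHERE amount > 2918.62
GROUP BY type

Note: WHERE filters rows before grouping.

Result:
  deposit: 1
  fee: 2
  payment: 1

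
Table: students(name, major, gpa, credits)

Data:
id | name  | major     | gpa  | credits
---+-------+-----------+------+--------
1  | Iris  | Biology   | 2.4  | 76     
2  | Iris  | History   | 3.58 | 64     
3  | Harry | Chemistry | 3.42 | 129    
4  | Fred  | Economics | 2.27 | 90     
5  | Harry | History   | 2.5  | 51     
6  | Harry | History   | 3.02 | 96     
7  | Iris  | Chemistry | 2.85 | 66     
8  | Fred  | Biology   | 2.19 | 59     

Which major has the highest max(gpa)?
SELECT major, MAX(gpa) as val
FROM students
GROUP BY major
ORDER BY val DESC
LIMIT 1

Result: History with max(gpa) = 3.58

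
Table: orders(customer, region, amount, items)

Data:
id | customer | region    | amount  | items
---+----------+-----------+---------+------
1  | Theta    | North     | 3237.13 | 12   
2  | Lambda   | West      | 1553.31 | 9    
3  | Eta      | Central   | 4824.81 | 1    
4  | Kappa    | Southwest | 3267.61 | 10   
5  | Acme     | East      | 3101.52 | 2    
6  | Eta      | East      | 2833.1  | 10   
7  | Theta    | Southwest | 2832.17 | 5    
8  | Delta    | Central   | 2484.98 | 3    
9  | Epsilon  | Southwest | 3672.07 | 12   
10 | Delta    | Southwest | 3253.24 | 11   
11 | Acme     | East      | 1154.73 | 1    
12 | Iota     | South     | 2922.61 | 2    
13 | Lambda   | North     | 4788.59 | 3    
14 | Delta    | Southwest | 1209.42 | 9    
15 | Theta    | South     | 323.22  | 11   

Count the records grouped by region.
SELECT region, COUNT(*) as count
FROM orders
GROUP BY region

Result:
  Central: 2
  East: 3
  North: 2
  South: 2
  Southwest: 5
  West: 1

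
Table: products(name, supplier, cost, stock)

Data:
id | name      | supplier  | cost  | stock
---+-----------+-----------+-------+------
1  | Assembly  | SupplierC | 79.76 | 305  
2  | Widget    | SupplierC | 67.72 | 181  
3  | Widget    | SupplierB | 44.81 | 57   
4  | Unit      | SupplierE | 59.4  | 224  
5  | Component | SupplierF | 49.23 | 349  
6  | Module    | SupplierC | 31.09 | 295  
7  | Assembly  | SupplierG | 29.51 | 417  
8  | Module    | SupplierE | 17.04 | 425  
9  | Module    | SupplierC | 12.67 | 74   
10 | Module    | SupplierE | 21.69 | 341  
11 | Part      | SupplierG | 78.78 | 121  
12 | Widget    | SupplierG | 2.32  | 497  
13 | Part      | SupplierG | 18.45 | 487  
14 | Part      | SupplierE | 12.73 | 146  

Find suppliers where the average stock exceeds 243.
SELECT supplier, AVG(stock)
FROM products
GROUP BY supplier
HAVING AVG(stock) > 243

Result:
  SupplierE: avg=284.00
  SupplierF: avg=349.00
  SupplierG: avg=380.50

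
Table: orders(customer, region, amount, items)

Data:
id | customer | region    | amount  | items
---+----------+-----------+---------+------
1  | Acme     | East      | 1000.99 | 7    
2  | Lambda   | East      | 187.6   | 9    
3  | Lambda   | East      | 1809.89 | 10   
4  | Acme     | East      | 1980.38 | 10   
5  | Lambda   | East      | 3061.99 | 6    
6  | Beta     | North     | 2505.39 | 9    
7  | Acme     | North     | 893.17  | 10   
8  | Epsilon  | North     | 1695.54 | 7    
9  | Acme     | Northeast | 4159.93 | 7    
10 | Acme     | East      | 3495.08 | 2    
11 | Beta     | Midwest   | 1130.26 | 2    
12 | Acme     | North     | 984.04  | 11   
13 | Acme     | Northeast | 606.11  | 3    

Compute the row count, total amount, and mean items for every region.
SELECT region,
       COUNT(*) as cnt,
       SUM(amount) as total_amount,
       AVG(items) as avg_items
FROM orders
GROUP BY region

Result:
  East: 6 records, 11535.93 total amount, 7.33 avg items
  Midwest: 1 records, 1130.26 total amount, 2.00 avg items
  North: 4 records, 6078.14 total amount, 9.25 avg items
  Northeast: 2 records, 4766.04 total amount, 5.00 avg items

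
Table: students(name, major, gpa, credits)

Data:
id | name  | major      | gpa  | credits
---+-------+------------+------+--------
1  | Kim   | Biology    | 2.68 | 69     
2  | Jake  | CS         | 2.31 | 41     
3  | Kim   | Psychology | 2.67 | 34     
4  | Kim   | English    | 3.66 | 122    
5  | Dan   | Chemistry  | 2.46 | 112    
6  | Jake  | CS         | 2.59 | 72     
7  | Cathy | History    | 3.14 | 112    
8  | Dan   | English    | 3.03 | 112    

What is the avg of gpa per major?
SELECT major, AVG(gpa) as result
FROM students
GROUP BY major

Result:
  Biology: 2.68
  CS: 2.45
  Chemistry: 2.46
  English: 3.35
  History: 3.14
  Psychology: 2.67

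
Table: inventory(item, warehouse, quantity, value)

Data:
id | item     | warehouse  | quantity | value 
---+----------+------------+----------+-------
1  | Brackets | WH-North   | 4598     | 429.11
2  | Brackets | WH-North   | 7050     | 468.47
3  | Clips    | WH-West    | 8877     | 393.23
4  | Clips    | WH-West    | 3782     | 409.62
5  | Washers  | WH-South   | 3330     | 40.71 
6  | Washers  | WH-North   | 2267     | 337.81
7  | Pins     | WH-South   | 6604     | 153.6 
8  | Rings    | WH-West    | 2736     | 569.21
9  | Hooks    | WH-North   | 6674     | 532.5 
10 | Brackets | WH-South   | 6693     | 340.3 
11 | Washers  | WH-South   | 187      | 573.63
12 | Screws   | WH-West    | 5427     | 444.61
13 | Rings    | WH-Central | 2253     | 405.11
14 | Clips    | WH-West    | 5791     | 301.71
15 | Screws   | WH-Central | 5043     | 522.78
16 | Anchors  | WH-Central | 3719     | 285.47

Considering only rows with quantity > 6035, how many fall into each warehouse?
SELECT warehouse, COUNT(*)
FROM inventory
WHERE quantity > 6035
GROUP BY warehouse

Note: WHERE filters rows before grouping.

Result:
  WH-North: 2
  WH-South: 2
  WH-West: 1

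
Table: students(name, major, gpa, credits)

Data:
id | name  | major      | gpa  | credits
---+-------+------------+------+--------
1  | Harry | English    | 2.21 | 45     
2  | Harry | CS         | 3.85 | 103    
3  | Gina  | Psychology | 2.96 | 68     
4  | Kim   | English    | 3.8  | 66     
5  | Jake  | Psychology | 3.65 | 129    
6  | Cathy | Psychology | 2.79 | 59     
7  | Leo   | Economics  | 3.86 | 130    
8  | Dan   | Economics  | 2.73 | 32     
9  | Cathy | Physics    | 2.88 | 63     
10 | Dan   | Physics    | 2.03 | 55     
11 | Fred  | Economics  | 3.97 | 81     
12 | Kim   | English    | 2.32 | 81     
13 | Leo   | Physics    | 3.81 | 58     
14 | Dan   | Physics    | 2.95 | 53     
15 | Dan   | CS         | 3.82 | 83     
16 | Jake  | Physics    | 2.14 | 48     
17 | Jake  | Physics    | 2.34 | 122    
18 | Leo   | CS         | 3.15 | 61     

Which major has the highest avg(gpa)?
SELECT major, AVG(gpa) as val
FROM students
GROUP BY major
ORDER BY val DESC
LIMIT 1

Result: CS with avg(gpa) = 3.61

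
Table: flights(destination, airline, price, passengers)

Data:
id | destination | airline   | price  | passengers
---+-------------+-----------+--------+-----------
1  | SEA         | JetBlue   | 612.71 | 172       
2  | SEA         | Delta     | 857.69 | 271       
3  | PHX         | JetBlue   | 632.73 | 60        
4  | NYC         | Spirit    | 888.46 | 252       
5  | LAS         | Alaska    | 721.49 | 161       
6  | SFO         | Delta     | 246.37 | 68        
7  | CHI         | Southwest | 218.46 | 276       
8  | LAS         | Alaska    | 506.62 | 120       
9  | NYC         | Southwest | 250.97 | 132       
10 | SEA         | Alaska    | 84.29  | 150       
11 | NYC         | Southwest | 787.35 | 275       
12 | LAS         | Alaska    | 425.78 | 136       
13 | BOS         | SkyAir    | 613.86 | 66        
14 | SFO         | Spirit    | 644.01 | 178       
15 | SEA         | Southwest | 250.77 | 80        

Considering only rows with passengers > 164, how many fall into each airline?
SELECT airline, COUNT(*)
FROM flights
WHERE passengers > 164
GROUP BY airline

Note: WHERE filters rows before grouping.

Result:
  Delta: 1
  JetBlue: 1
  Southwest: 2
  Spirit: 2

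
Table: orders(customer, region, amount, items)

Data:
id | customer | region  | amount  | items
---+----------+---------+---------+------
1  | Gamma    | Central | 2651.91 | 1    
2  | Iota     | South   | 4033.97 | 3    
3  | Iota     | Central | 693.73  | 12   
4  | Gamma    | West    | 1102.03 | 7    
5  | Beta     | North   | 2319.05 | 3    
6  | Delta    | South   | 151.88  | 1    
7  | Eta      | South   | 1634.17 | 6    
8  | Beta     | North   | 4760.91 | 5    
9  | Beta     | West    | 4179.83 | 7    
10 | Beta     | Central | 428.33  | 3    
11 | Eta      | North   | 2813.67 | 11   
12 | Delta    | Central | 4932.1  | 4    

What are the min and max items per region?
SELECT region, MIN(items), MAX(items)
FROM orders
GROUP BY region

Result:
  Central: min=1, max=12
  North: min=3, max=11
  South: min=1, max=6
  West: min=7, max=7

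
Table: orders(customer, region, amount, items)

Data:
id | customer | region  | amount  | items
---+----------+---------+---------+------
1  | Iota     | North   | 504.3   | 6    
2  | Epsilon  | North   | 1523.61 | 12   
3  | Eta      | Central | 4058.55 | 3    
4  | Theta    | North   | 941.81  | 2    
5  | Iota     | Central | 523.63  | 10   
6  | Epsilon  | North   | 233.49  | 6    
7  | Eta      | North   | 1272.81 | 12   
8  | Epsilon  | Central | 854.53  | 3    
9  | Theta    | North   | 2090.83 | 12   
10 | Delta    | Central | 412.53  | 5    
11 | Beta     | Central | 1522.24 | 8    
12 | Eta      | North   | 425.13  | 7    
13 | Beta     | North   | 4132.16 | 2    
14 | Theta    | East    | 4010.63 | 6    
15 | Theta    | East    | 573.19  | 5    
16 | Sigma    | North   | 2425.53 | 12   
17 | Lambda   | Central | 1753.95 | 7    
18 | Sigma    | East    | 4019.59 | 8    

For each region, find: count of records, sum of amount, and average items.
SELECT region,
       COUNT(*) as cnt,
       SUM(amount) as total_amount,
       AVG(items) as avg_items
FROM orders
GROUP BY region

Result:
  Central: 6 records, 9125.43 total amount, 6.00 avg items
  East: 3 records, 8603.41 total amount, 6.33 avg items
  North: 9 records, 13549.67 total amount, 7.89 avg items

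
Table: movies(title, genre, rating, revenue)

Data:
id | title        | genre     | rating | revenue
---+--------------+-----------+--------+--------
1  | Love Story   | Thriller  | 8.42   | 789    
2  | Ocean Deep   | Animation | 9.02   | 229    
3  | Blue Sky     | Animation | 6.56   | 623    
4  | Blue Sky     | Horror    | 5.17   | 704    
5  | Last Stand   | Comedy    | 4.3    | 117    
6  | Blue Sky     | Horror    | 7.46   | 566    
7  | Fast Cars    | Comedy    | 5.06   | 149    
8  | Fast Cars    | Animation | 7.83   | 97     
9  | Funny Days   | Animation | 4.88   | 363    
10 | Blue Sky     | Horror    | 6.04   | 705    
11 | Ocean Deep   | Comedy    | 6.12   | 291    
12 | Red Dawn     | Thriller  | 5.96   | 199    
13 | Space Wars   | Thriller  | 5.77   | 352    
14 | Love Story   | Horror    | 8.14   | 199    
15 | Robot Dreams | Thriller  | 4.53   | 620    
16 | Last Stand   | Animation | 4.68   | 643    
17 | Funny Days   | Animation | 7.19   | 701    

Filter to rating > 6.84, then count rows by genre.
SELECT genre, COUNT(*)
FROM movies
WHERE rating > 6.84
GROUP BY genre

Note: WHERE filters rows before grouping.

Result:
  Animation: 3
  Horror: 2
  Thriller: 1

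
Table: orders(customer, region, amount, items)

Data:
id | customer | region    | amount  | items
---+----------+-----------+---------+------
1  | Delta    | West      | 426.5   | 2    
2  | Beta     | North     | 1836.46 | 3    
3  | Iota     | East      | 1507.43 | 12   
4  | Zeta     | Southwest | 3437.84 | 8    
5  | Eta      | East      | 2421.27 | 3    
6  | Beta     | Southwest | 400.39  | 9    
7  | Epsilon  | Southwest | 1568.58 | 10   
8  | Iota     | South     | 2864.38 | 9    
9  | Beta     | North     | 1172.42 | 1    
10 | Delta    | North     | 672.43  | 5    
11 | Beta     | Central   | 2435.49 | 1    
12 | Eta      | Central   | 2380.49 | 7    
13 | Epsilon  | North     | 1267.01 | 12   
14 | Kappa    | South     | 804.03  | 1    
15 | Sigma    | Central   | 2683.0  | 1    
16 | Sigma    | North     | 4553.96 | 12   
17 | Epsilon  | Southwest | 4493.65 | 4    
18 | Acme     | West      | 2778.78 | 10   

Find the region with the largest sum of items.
SELECT region, SUM(items) as val
FROM orders
GROUP BY region
ORDER BY val DESC
LIMIT 1

Result: North with sum(items) = 33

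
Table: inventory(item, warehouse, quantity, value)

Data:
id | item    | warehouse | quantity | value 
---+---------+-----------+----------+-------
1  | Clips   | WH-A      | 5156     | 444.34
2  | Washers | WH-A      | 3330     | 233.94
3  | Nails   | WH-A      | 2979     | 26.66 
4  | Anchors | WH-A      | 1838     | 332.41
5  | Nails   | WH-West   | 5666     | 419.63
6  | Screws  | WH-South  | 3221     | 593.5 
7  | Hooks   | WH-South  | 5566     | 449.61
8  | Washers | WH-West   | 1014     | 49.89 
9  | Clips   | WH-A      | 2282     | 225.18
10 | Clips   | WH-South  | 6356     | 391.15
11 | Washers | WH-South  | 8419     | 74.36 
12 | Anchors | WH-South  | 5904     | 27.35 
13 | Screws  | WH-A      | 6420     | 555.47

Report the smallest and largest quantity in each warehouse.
SELECT warehouse, MIN(quantity), MAX(quantity)
FROM inventory
GROUP BY warehouse

Result:
  WH-A: min=1838, max=6420
  WH-South: min=3221, max=8419
  WH-West: min=1014, max=5666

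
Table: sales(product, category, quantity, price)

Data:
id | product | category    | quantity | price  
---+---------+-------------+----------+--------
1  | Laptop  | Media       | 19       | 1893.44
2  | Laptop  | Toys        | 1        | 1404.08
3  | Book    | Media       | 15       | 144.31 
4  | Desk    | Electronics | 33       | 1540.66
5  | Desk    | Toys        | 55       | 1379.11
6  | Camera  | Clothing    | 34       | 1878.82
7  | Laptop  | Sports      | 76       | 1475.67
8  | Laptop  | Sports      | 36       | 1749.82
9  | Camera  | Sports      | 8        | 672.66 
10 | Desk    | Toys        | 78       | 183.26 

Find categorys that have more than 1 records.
SELECT category, COUNT(*) as cnt
FROM sales
GROUP BY category
HAVING COUNT(*) > 1

Result:
  Media: 2
  Sports: 3
  Toys: 3

Note: HAVING filters groups after aggregation, WHERE filters rows before.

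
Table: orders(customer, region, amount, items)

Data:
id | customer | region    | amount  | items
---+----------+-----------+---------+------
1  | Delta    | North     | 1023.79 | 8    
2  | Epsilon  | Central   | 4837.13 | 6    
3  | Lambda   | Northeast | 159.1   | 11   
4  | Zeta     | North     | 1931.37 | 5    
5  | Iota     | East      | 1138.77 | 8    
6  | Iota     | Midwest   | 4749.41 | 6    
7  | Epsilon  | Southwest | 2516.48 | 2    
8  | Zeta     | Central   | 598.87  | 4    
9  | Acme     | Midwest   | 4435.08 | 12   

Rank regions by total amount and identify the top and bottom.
SELECT region, SUM(amount)
FROM orders
GROUP BY region
ORDER BY SUM(amount)

All groups:
  Northeast: 159.10
  East: 1138.77
  Southwest: 2516.48
  North: 2955.16
  Central: 5436.00
  Midwest: 9184.49

Highest: Midwest (9184.49)
Lowest: Northeast (159.10)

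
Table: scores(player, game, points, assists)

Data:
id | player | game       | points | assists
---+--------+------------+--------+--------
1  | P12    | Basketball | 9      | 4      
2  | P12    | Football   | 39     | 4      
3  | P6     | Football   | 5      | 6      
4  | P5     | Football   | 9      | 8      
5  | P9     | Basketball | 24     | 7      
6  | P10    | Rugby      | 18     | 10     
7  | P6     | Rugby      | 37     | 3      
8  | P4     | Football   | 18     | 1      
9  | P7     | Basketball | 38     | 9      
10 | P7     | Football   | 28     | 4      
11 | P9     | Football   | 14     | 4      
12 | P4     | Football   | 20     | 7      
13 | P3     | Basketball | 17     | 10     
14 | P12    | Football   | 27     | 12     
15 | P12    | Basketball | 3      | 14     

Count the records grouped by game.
SELECT game, COUNT(*) as count
FROM scores
GROUP BY game

Result:
  Basketball: 5
  Football: 8
  Rugby: 2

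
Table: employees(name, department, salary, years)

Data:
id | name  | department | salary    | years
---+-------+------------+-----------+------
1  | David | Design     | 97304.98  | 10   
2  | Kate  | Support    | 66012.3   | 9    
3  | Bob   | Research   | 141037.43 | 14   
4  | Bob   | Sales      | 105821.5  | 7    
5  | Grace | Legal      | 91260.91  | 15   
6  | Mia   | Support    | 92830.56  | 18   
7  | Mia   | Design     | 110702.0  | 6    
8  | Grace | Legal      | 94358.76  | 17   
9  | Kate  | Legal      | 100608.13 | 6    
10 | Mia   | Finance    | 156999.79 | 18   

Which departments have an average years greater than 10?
SELECT department, AVG(years)
FROM employees
GROUP BY department
HAVING AVG(years) > 10

Result:
  Finance: avg=18.00
  Legal: avg=12.67
  Research: avg=14.00
  Support: avg=13.50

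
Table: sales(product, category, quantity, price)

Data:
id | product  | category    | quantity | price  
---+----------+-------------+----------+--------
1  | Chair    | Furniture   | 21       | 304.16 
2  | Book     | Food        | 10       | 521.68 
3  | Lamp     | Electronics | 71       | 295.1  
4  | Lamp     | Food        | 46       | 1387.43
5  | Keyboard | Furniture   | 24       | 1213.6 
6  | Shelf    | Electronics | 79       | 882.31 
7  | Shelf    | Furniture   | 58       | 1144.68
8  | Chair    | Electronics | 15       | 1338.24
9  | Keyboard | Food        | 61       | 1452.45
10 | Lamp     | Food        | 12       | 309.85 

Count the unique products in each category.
SELECT category, COUNT(DISTINCT product)
FROM sales
GROUP BY category

Result:
  Electronics: 3 distinct
  Food: 3 distinct
  Furniture: 3 distinct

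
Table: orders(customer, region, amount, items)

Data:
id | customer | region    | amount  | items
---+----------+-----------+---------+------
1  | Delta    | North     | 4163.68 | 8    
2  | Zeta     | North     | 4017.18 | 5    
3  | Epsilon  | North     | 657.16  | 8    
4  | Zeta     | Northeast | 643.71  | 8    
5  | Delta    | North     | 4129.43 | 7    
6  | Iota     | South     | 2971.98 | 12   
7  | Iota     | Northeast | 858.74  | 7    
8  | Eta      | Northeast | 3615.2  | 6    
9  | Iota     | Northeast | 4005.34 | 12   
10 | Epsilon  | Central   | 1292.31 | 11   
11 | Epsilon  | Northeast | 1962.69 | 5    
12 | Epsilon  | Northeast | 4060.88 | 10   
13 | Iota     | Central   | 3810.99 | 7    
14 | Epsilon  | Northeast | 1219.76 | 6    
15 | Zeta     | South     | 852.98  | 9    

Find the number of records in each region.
SELECT region, COUNT(*) as count
FROM orders
GROUP BY region

Result:
  Central: 2
  North: 4
  Northeast: 7
  South: 2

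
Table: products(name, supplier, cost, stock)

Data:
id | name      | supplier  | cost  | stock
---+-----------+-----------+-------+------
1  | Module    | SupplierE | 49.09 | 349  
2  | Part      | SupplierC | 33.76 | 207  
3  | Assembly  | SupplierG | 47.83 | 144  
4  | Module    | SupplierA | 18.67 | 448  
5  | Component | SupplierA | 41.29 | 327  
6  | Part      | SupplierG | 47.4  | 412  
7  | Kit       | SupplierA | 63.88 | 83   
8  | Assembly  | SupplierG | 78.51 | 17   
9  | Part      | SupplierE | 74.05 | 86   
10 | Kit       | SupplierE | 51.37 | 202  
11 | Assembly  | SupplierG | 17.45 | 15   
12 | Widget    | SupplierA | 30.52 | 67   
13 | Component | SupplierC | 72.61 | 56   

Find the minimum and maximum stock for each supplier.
SELECT supplier, MIN(stock), MAX(stock)
FROM products
GROUP BY supplier

Result:
  SupplierA: min=67, max=448
  SupplierC: min=56, max=207
  SupplierE: min=86, max=349
  SupplierG: min=15, max=412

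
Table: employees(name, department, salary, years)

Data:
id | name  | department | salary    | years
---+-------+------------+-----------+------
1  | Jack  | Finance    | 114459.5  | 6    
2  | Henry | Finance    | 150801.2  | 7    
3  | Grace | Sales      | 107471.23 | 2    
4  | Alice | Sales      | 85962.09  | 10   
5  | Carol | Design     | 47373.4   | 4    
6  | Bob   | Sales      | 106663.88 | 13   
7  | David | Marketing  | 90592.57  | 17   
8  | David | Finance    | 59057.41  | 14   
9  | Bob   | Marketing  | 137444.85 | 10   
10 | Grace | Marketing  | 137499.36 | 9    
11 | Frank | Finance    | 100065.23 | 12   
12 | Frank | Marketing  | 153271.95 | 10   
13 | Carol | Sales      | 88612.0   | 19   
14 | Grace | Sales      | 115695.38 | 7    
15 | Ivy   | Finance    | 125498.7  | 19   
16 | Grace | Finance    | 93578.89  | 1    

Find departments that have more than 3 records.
SELECT department, COUNT(*) as cnt
FROM employees
GROUP BY department
HAVING COUNT(*) > 3

Result:
  Finance: 6
  Marketing: 4
  Sales: 5

Note: HAVING filters groups after aggregation, WHERE filters rows before.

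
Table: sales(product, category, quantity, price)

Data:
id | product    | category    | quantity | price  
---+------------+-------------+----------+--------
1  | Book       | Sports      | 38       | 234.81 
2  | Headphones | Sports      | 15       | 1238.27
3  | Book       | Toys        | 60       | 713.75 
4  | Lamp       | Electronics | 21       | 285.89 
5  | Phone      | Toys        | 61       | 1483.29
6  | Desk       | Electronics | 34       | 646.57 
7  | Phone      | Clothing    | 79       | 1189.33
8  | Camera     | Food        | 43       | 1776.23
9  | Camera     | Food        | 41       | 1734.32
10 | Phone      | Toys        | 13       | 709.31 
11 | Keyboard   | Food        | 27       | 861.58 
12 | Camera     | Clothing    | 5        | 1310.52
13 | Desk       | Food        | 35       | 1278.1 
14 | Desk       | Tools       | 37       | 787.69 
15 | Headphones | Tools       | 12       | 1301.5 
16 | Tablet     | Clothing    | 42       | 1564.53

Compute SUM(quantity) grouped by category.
SELECT category, SUM(quantity) as result
FROM sales
GROUP BY category

Result:
  Clothing: 126
  Electronics: 55
  Food: 146
  Sports: 53
  Tools: 49
  Toys: 134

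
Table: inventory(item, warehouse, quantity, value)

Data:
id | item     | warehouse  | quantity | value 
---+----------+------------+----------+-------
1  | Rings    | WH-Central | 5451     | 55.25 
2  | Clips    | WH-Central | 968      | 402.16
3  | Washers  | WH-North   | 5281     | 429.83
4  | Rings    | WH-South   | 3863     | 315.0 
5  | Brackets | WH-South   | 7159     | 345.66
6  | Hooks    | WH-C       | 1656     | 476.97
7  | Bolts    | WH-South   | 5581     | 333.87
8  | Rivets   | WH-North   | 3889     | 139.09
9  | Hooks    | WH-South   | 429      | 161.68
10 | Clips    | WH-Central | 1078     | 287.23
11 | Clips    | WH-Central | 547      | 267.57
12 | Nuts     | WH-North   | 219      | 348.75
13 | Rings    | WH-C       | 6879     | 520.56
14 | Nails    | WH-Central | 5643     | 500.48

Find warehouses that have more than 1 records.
SELECT warehouse, COUNT(*) as cnt
FROM inventory
GROUP BY warehouse
HAVING COUNT(*) > 1

Result:
  WH-C: 2
  WH-Central: 5
  WH-North: 3
  WH-South: 4

Note: HAVING filters groups after aggregation, WHERE filters rows before.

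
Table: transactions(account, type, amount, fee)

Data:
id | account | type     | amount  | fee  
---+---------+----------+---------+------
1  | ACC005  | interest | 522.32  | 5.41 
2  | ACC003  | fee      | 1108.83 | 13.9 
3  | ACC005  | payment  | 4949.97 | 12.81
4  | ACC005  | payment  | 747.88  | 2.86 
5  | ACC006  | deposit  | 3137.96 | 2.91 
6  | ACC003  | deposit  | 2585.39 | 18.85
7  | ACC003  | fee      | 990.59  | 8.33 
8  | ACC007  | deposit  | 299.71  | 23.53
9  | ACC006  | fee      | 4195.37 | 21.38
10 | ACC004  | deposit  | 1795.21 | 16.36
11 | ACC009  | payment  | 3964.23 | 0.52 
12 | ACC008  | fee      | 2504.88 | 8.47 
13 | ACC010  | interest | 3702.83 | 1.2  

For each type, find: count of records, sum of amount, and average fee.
SELECT type,
       COUNT(*) as cnt,
       SUM(amount) as total_amount,
       AVG(fee) as avg_fee
FROM transactions
GROUP BY type

Result:
  deposit: 4 records, 7818.27 total amount, 15.41 avg fee
  fee: 4 records, 8799.67 total amount, 13.02 avg fee
  interest: 2 records, 4225.15 total amount, 3.31 avg fee
  payment: 3 records, 9662.08 total amount, 5.40 avg fee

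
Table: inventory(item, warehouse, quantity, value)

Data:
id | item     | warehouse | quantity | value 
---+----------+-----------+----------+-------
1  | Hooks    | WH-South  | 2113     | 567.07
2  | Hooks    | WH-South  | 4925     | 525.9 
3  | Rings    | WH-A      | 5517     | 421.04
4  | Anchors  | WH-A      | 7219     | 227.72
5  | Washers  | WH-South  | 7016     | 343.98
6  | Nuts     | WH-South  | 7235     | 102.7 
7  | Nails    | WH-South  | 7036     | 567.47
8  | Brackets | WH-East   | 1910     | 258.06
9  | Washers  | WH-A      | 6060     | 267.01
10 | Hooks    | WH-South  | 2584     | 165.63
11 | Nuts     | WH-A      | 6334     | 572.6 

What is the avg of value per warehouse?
SELECT warehouse, AVG(value) as result
FROM inventory
GROUP BY warehouse

Result:
  WH-A: 372.09
  WH-East: 258.06
  WH-South: 378.79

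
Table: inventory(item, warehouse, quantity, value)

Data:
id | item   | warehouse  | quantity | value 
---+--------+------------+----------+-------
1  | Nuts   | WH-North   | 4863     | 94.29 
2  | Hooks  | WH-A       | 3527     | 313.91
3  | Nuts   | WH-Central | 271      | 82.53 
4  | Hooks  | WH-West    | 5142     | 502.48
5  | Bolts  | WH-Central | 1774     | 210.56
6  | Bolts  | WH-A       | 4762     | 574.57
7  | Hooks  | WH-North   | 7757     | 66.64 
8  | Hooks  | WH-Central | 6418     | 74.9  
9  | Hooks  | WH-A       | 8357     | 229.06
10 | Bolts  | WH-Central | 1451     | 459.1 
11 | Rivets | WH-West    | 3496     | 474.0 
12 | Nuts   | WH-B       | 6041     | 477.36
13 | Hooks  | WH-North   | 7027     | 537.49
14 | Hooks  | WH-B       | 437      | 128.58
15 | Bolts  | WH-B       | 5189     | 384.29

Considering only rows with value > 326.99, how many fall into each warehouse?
SELECT warehouse, COUNT(*)
FROM inventory
WHERE value > 326.99
GROUP BY warehouse

Note: WHERE filters rows before grouping.

Result:
  WH-A: 1
  WH-B: 2
  WH-Central: 1
  WH-North: 1
  WH-West: 2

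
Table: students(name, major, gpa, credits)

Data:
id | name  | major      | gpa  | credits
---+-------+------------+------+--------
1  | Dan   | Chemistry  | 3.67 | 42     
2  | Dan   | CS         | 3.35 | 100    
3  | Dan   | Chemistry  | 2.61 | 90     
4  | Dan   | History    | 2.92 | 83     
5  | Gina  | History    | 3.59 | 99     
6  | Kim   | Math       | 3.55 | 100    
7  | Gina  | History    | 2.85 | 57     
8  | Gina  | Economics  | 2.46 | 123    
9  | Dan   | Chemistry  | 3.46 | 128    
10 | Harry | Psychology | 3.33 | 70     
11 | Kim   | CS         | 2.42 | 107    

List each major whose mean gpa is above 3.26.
SELECT major, AVG(gpa)
FROM students
GROUP BY major
HAVING AVG(gpa) > 3.26

Result:
  Math: avg=3.55
  Psychology: avg=3.33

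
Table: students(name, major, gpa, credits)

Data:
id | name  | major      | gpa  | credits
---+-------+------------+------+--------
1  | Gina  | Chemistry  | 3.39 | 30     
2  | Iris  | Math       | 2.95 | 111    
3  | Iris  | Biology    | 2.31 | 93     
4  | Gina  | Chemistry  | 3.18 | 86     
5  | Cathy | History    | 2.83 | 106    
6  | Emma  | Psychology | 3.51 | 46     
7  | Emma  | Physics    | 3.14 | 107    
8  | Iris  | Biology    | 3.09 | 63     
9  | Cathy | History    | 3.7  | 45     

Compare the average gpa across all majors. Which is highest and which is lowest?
SELECT major, AVG(gpa)
FROM students
GROUP BY major
ORDER BY AVG(gpa)

All groups:
  Biology: 2.70
  Math: 2.95
  Physics: 3.14
  History: 3.27
  Chemistry: 3.29
  Psychology: 3.51

Highest: Psychology (3.51)
Lowest: Biology (2.70)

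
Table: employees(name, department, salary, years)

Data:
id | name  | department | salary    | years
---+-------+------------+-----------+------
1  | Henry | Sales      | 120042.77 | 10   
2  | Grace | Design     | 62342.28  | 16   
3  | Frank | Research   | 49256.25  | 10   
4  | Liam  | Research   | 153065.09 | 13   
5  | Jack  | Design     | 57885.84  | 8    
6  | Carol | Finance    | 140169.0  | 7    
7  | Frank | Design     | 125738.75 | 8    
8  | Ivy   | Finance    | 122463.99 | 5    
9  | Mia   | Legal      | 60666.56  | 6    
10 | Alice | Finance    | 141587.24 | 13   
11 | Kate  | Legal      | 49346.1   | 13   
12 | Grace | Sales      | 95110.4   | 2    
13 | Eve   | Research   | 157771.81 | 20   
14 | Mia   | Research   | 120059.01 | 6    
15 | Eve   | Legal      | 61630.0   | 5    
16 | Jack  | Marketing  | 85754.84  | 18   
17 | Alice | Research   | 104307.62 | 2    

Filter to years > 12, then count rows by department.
SELECT department, COUNT(*)
FROM employees
WHERE years > 12
GROUP BY department

Note: WHERE filters rows before grouping.

Result:
  Design: 1
  Finance: 1
  Legal: 1
  Marketing: 1
  Research: 2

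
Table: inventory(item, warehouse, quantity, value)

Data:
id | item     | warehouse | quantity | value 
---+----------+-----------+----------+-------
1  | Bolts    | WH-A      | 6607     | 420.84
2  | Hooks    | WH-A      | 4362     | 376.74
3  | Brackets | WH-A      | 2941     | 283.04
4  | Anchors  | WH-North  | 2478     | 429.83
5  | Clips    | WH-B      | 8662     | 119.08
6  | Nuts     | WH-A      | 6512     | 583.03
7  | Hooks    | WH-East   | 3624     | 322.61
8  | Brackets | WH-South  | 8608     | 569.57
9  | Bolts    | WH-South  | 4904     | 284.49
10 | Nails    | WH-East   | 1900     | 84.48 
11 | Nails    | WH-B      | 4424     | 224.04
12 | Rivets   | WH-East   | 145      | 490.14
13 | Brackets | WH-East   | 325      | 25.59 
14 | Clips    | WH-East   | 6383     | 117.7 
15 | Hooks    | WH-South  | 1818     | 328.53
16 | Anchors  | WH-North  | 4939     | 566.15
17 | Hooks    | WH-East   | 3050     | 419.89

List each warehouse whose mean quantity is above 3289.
SELECT warehouse, AVG(quantity)
FROM inventory
GROUP BY warehouse
HAVING AVG(quantity) > 3289

Result:
  WH-A: avg=5105.50
  WH-B: avg=6543.00
  WH-North: avg=3708.50
  WH-South: avg=5110.00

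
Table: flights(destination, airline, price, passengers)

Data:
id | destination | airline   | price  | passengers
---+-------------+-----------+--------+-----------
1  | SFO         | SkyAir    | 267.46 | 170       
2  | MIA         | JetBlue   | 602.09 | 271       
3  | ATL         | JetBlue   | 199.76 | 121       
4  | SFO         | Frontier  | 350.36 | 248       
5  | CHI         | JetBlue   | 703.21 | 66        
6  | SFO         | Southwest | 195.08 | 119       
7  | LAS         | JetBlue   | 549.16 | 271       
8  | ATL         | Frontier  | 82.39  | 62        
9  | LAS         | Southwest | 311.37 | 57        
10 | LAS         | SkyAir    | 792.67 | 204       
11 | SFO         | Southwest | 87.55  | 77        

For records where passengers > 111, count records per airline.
SELECT airline, COUNT(*)
FROM flights
WHERE passengers > 111
GROUP BY airline

Note: WHERE filters rows before grouping.

Result:
  Frontier: 1
  JetBlue: 3
  SkyAir: 2
  Southwest: 1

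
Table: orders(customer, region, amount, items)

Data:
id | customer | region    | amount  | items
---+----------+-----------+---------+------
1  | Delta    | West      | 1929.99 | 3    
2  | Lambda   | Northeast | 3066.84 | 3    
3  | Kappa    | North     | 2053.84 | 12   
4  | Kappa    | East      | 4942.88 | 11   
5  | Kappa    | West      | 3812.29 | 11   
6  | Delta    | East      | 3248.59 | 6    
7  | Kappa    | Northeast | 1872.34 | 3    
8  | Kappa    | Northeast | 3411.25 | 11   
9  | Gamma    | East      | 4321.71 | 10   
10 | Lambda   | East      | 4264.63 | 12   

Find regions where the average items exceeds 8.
SELECT region, AVG(items)
FROM orders
GROUP BY region
HAVING AVG(items) > 8

Result:
  East: avg=9.75
  North: avg=12.00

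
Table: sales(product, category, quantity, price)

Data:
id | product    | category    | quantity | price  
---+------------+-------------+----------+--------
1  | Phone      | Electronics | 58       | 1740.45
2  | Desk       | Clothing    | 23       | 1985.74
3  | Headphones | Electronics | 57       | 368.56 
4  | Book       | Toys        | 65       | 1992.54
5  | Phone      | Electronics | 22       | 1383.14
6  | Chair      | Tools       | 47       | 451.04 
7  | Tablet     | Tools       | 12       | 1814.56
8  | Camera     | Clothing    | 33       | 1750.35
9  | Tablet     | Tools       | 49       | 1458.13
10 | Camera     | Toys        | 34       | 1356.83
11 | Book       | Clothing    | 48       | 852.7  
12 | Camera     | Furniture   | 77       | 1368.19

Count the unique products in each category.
SELECT category, COUNT(DISTINCT product)
FROM sales
GROUP BY category

Result:
  Clothing: 3 distinct
  Electronics: 2 distinct
  Furniture: 1 distinct
  Tools: 2 distinct
  Toys: 2 distinct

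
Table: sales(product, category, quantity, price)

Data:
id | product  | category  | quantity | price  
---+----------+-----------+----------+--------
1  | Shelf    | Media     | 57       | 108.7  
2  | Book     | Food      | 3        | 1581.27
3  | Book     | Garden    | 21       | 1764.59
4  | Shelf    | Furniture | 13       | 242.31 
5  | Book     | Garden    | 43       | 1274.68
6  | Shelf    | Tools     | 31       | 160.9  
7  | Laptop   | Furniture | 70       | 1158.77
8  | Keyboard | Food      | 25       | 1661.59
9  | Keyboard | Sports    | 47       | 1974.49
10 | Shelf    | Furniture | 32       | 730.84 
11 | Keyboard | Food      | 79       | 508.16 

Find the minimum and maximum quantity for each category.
SELECT category, MIN(quantity), MAX(quantity)
FROM sales
GROUP BY category

Result:
  Food: min=3, max=79
  Furniture: min=13, max=70
  Garden: min=21, max=43
  Media: min=57, max=57
  Sports: min=47, max=47
  Tools: min=31, max=31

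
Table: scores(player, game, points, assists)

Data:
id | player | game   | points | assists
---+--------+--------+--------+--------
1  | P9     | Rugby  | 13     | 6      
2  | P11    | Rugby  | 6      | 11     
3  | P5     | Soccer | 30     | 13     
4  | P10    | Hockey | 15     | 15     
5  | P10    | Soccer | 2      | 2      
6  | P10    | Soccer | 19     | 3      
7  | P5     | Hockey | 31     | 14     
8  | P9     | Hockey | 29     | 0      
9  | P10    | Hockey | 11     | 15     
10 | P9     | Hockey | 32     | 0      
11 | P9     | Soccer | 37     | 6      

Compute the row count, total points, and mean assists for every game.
SELECT game,
       COUNT(*) as cnt,
       SUM(points) as total_points,
       AVG(assists) as avg_assists
FROM scores
GROUP BY game

Result:
  Hockey: 5 records, 118 total points, 8.80 avg assists
  Rugby: 2 records, 19 total points, 8.50 avg assists
  Soccer: 4 records, 88 total points, 6.00 avg assists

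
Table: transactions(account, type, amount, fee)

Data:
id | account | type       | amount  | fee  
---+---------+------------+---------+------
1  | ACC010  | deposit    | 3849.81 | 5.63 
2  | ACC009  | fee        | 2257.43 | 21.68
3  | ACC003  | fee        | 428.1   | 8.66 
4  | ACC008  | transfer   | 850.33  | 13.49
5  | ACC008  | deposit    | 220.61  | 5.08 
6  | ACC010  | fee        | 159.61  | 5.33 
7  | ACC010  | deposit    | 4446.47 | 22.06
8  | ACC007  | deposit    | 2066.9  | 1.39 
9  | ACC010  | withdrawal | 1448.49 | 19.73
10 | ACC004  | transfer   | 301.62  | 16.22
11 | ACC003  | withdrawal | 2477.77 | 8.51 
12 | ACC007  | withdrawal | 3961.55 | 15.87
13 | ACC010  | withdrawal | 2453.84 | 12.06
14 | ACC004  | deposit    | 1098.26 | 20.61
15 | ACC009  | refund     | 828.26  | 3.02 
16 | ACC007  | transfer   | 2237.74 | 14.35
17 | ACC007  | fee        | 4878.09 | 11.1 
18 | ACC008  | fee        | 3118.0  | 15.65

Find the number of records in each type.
SELECT type, COUNT(*) as count
FROM transactions
GROUP BY type

Result:
  deposit: 5
  fee: 5
  refund: 1
  transfer: 3
  withdrawal: 4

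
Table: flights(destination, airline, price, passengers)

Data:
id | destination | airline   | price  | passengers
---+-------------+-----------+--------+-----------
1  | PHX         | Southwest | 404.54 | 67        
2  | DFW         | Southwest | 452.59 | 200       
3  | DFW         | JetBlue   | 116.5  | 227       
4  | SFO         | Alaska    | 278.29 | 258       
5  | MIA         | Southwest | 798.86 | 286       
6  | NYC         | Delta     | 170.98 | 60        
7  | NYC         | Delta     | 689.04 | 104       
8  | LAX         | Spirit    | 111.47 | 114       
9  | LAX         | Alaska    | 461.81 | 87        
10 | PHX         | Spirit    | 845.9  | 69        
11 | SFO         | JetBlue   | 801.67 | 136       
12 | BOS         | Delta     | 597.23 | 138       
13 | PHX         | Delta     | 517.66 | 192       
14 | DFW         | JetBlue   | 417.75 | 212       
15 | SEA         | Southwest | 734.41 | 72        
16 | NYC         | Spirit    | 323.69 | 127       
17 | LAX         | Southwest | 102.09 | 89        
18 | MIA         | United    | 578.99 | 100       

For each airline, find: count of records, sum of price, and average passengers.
SELECT airline,
       COUNT(*) as cnt,
       SUM(price) as total_price,
       AVG(passengers) as avg_passengers
FROM flights
GROUP BY airline

Result:
  Alaska: 2 records, 740.10 total price, 172.50 avg passengers
  Delta: 4 records, 1974.91 total price, 123.50 avg passengers
  JetBlue: 3 records, 1335.92 total price, 191.67 avg passengers
  Southwest: 5 records, 2492.49 total price, 142.80 avg passengers
  Spirit: 3 records, 1281.06 total price, 103.33 avg passengers
  United: 1 records, 578.99 total price, 100.00 avg passengers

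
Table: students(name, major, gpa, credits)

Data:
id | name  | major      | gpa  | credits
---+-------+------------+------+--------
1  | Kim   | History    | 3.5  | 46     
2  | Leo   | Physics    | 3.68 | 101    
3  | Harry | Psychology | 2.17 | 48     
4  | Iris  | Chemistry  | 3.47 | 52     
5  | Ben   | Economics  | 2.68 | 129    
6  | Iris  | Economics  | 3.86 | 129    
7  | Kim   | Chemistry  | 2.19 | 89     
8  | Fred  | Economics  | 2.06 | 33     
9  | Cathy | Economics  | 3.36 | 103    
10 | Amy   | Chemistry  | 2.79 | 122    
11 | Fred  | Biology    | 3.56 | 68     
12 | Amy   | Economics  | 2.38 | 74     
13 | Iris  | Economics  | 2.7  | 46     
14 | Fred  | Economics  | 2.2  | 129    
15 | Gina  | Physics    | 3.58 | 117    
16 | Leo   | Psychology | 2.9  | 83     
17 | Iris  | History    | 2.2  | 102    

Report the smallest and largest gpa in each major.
SELECT major, MIN(gpa), MAX(gpa)
FROM students
GROUP BY major

Result:
  Biology: min=3.56, max=3.56
  Chemistry: min=2.19, max=3.47
  Economics: min=2.06, max=3.86
  History: min=2.20, max=3.50
  Physics: min=3.58, max=3.68
  Psychology: min=2.17, max=2.90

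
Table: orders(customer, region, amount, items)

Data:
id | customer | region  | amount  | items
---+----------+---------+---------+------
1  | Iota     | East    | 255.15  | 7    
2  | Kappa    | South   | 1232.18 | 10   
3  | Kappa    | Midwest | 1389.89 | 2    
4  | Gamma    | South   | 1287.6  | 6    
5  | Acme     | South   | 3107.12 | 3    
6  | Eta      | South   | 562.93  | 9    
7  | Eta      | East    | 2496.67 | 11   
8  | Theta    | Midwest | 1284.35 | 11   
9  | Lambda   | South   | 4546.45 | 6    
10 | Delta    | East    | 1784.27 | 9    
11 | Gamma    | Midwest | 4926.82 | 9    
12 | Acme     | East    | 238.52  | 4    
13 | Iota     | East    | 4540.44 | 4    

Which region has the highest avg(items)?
SELECT region, AVG(items) as val
FROM orders
GROUP BY region
ORDER BY val DESC
LIMIT 1

Result: Midwest with avg(items) = 7.33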